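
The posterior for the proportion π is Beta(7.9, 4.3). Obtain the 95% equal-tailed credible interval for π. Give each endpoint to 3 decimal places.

[0.373, 0.877]

Posterior: Beta(7.9, 4.3).
Equal-tailed 95% interval: the 0.025 and 0.975 quantiles of Beta(7.9, 4.3).
Posterior mean ≈ 0.648, SD ≈ 0.131; a Normal approximation gives roughly [0.390, 0.905].
Exact: F⁻¹(0.025) = 0.373; F⁻¹(0.975) = 0.877.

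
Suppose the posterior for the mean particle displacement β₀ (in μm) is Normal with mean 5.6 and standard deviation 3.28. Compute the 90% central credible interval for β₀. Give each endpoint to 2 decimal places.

The posterior is symmetric, so the 90% equal-tailed interval is β₀ = 5.6 ± z·3.28 with z = 1.645.
Half-width: 1.645 × 3.28 = 5.40.
5.6 − 5.40 = 0.20; 5.6 + 5.40 = 11.00.

[0.20, 11.00]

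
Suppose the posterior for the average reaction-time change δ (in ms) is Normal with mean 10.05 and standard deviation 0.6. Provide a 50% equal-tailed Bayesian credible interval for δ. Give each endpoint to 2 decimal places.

The posterior is symmetric, so the 50% equal-tailed interval is δ = 10.05 ± z·0.6 with z = 0.674.
Half-width: 0.674 × 0.6 = 0.40.
10.05 − 0.40 = 9.65; 10.05 + 0.40 = 10.45.

[9.65, 10.45]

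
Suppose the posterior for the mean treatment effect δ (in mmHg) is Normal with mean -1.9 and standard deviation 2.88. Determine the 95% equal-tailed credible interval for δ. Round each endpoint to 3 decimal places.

[-7.545, 3.745]

The posterior is symmetric, so the 95% equal-tailed interval is δ = -1.9 ± z·2.88 with z = 1.960.
Half-width: 1.960 × 2.88 = 5.645.
-1.9 − 5.645 = -7.545; -1.9 + 5.645 = 3.745.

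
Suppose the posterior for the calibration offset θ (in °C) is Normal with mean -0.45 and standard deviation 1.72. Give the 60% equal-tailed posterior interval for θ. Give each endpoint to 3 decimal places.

[-1.898, 0.998]

The posterior is symmetric, so the 60% equal-tailed interval is θ = -0.45 ± z·1.72 with z = 0.842.
Half-width: 0.842 × 1.72 = 1.448.
-0.45 − 1.448 = -1.898; -0.45 + 1.448 = 0.998.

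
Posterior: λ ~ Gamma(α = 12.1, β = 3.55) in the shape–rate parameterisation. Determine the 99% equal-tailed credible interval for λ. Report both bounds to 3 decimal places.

Posterior: Gamma(shape 12.1, rate 3.55).
Equal-tailed 99% interval: Gamma(12.1, 3.55) quantiles at 0.005 and 0.995.
Posterior mean ≈ 3.408, SD ≈ 0.980; a Normal approximation gives roughly [0.884, 5.932].
Exact: lower = 1.410; upper = 6.455.

[1.410, 6.455]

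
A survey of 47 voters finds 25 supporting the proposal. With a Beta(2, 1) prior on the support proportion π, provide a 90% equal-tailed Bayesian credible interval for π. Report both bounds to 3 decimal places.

[0.424, 0.654]

Posterior: Beta(2+25, 1+22) = Beta(27, 23).
Equal-tailed 90% interval: the 0.05 and 0.95 quantiles of Beta(27, 23).
Posterior mean ≈ 0.540, SD ≈ 0.070; a Normal approximation gives roughly [0.425, 0.655].
Exact: F⁻¹(0.05) = 0.424; F⁻¹(0.95) = 0.654.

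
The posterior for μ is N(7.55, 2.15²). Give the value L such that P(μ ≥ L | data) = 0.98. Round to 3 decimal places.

Need L with P(μ ≥ L) = 0.98: L = 7.55 − z_{0.02}·2.15.
z = 2.054; L = 7.55 − 2.054 × 2.15 = 3.134.

3.134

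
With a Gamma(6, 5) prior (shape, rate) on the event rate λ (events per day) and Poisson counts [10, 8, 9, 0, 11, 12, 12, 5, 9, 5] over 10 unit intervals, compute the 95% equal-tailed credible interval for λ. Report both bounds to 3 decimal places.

[4.646, 7.081]

Posterior: Gamma(6+81, 5+10) = Gamma(87, 15) (shape, rate).
Equal-tailed 95% interval: Gamma(87, 15) quantiles at 0.025 and 0.975.
Posterior mean ≈ 5.800, SD ≈ 0.622; a Normal approximation gives roughly [4.581, 7.019].
Exact: lower = 4.646; upper = 7.081.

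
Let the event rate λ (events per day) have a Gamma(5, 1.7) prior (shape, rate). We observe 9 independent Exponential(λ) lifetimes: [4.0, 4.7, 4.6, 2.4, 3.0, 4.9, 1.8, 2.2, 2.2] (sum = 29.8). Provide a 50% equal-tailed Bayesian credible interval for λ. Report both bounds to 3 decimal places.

Posterior: Gamma(5+9, 1.7+29.8) = Gamma(14, 31.5) (shape, rate).
Equal-tailed 50% interval: Gamma(14, 31.5) quantiles at 0.25 and 0.75.
Posterior mean ≈ 0.444, SD ≈ 0.119; a Normal approximation gives roughly [0.364, 0.525].
Exact: lower = 0.360; upper = 0.518.

[0.360, 0.518]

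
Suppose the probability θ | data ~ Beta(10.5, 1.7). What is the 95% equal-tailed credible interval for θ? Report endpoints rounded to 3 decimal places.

Posterior: Beta(10.5, 1.7).
Equal-tailed 95% interval: the 0.025 and 0.975 quantiles of Beta(10.5, 1.7).
Posterior mean ≈ 0.861, SD ≈ 0.095; a Normal approximation gives roughly [0.674, 1.047].
Exact: F⁻¹(0.025) = 0.628; F⁻¹(0.975) = 0.986.

[0.628, 0.986]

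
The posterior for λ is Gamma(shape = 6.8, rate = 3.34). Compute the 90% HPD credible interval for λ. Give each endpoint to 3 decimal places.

[0.794, 3.232]

The posterior is unimodal and skewed, so the HPD interval has equal density at both endpoints and is the shortest 90% interval.
Solving f(0.794) = f(3.232) with F(3.232) − F(0.794) = 0.90 gives [0.794, 3.232].
For comparison, the equal-tailed interval is [0.943, 3.467]; the HPD is narrower and shifted toward the mode.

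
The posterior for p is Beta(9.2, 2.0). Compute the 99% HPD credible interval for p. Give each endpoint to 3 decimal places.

The posterior is unimodal and skewed, so the HPD interval has equal density at both endpoints and is the shortest 99% interval.
Solving f(0.502) = f(0.998) with F(0.998) − F(0.502) = 0.99 gives [0.502, 0.998].
For comparison, the equal-tailed interval is [0.463, 0.989]; the HPD is narrower and shifted toward the mode.

[0.502, 0.998]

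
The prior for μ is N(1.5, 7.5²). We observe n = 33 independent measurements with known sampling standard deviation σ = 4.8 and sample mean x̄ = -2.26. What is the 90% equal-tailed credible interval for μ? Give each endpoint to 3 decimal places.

Posterior precision = 1/7.5² + 33/4.8² = 0.0178 + 1.4323 = 1.4501, so posterior SD = 0.8304.
Posterior mean = (1.5/7.5² + 33·-2.26/4.8²) / 1.4501 = -2.2139.
Interval: -2.2139 ± 1.645 × 0.8304 → [-3.580, -0.848].

[-3.580, -0.848]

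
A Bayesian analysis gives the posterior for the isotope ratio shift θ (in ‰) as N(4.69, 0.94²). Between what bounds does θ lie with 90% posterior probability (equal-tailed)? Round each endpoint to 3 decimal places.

The posterior is symmetric, so the 90% equal-tailed interval is θ = 4.69 ± z·0.94 with z = 1.645.
Half-width: 1.645 × 0.94 = 1.546.
4.69 − 1.546 = 3.144; 4.69 + 1.546 = 6.236.

[3.144, 6.236]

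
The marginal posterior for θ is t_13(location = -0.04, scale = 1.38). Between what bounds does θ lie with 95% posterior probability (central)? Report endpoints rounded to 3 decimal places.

The t_13 distribution is symmetric; the 95% interval is -0.04 ± t·1.38 with t_{0.975,13} = 2.160.
Half-width: 2.160 × 1.38 = 2.981.
-0.04 − 2.981 = -3.021; -0.04 + 2.981 = 2.941.

[-3.021, 2.941]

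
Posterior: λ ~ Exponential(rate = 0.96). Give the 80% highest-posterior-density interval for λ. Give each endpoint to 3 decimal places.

The exponential density is strictly decreasing on [0, ∞), so the HPD interval is anchored at 0: [0, q] with P(λ ≤ q) = 0.80.
q = −ln(1 − 0.80) / 0.96 = 1.6094 / 0.96 = 1.676.

[0.000, 1.676]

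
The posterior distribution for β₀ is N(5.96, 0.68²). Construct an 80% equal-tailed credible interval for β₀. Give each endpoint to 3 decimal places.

The posterior is symmetric, so the 80% equal-tailed interval is β₀ = 5.96 ± z·0.68 with z = 1.282.
Half-width: 1.282 × 0.68 = 0.871.
5.96 − 0.871 = 5.089; 5.96 + 0.871 = 6.831.

[5.089, 6.831]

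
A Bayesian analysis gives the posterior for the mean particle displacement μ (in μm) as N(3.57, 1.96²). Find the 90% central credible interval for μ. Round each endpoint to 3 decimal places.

[0.346, 6.794]

The posterior is symmetric, so the 90% equal-tailed interval is μ = 3.57 ± z·1.96 with z = 1.645.
Half-width: 1.645 × 1.96 = 3.224.
3.57 − 3.224 = 0.346; 3.57 + 3.224 = 6.794.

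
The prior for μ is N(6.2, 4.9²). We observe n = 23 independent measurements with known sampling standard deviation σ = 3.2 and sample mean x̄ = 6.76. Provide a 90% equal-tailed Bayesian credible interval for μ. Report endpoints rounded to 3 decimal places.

[5.662, 7.837]

Posterior precision = 1/4.9² + 23/3.2² = 0.0416 + 2.2461 = 2.2877, so posterior SD = 0.6611.
Posterior mean = (6.2/4.9² + 23·6.76/3.2²) / 2.2877 = 6.7498.
Interval: 6.7498 ± 1.645 × 0.6611 → [5.662, 7.837].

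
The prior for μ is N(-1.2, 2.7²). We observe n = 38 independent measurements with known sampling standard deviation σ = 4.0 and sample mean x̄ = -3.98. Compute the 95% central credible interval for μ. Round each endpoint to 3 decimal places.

Posterior precision = 1/2.7² + 38/4.0² = 0.1372 + 2.3750 = 2.5122, so posterior SD = 0.6309.
Posterior mean = (-1.2/2.7² + 38·-3.98/4.0²) / 2.5122 = -3.8282.
Interval: -3.8282 ± 1.960 × 0.6309 → [-5.065, -2.592].

[-5.065, -2.592]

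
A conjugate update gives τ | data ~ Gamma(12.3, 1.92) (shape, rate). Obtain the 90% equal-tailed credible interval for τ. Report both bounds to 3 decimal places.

Posterior: Gamma(shape 12.3, rate 1.92).
Equal-tailed 90% interval: Gamma(12.3, 1.92) quantiles at 0.05 and 0.95.
Posterior mean ≈ 6.406, SD ≈ 1.827; a Normal approximation gives roughly [3.402, 9.411].
Exact: lower = 3.725; upper = 9.677.

[3.725, 9.677]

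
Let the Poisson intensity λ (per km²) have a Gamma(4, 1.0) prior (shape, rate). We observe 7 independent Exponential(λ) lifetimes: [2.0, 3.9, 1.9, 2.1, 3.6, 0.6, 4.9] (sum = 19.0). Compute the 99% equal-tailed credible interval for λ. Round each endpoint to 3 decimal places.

Posterior: Gamma(4+7, 1.0+19.0) = Gamma(11, 20.0) (shape, rate).
Equal-tailed 99% interval: Gamma(11, 20.0) quantiles at 0.005 and 0.995.
Posterior mean ≈ 0.550, SD ≈ 0.166; a Normal approximation gives roughly [0.123, 0.977].
Exact: lower = 0.216; upper = 1.070.

[0.216, 1.070]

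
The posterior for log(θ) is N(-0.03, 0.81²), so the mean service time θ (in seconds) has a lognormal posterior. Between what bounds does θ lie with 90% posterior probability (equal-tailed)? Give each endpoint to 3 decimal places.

[0.256, 3.678]

On the log scale the 90% interval is -0.03 ± 1.645 × 0.81 = [-1.3623, 1.3023].
Exponentiate: [e^-1.3623, e^1.3023] = [0.256, 3.678].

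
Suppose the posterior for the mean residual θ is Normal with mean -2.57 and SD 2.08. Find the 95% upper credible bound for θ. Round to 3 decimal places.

0.851

Need U with P(θ ≤ U) = 0.95: U = -2.57 + z_{0.05}·2.08.
z = 1.645; U = -2.57 + 1.645 × 2.08 = 0.851.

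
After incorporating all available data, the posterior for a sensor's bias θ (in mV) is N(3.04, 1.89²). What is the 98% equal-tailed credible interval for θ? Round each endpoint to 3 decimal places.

The posterior is symmetric, so the 98% equal-tailed interval is θ = 3.04 ± z·1.89 with z = 2.326.
Half-width: 2.326 × 1.89 = 4.397.
3.04 − 4.397 = -1.357; 3.04 + 4.397 = 7.437.

[-1.357, 7.437]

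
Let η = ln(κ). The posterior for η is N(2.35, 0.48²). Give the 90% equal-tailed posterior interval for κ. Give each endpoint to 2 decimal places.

[4.76, 23.09]

On the log scale the 90% interval is 2.35 ± 1.645 × 0.48 = [1.5605, 3.1395].
Exponentiate: [e^1.5605, e^3.1395] = [4.76, 23.09].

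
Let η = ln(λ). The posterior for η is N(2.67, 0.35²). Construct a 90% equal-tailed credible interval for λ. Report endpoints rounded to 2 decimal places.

On the log scale the 90% interval is 2.67 ± 1.645 × 0.35 = [2.0943, 3.2457].
Exponentiate: [e^2.0943, e^3.2457] = [8.12, 25.68].

[8.12, 25.68]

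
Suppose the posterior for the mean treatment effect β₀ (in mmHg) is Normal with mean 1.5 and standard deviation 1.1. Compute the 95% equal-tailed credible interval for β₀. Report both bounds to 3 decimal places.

[-0.656, 3.656]

The posterior is symmetric, so the 95% equal-tailed interval is β₀ = 1.5 ± z·1.1 with z = 1.960.
Half-width: 1.960 × 1.1 = 2.156.
1.5 − 2.156 = -0.656; 1.5 + 2.156 = 3.656.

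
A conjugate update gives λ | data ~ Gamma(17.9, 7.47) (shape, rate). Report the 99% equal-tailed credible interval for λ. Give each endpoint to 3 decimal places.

Posterior: Gamma(shape 17.9, rate 7.47).
Equal-tailed 99% interval: Gamma(17.9, 7.47) quantiles at 0.005 and 0.995.
Posterior mean ≈ 2.396, SD ≈ 0.566; a Normal approximation gives roughly [0.937, 3.855].
Exact: lower = 1.188; upper = 4.104.

[1.188, 4.104]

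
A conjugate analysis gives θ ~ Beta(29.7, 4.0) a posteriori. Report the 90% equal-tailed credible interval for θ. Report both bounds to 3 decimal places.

Posterior: Beta(29.7, 4.0).
Equal-tailed 90% interval: the 0.05 and 0.95 quantiles of Beta(29.7, 4.0).
Posterior mean ≈ 0.881, SD ≈ 0.055; a Normal approximation gives roughly [0.791, 0.972].
Exact: F⁻¹(0.05) = 0.780; F⁻¹(0.95) = 0.957.

[0.780, 0.957]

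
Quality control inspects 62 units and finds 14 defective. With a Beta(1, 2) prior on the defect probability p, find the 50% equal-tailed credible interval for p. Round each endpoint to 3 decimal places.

Posterior: Beta(1+14, 2+48) = Beta(15, 50).
Equal-tailed 50% interval: the 0.25 and 0.75 quantiles of Beta(15, 50).
Posterior mean ≈ 0.231, SD ≈ 0.052; a Normal approximation gives roughly [0.196, 0.266].
Exact: F⁻¹(0.25) = 0.194; F⁻¹(0.75) = 0.264.

[0.194, 0.264]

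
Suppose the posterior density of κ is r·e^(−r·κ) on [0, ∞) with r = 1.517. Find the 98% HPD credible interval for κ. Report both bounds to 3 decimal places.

The exponential density is strictly decreasing on [0, ∞), so the HPD interval is anchored at 0: [0, q] with P(κ ≤ q) = 0.98.
q = −ln(1 − 0.98) / 1.517 = 3.9120 / 1.517 = 2.579.

[0.000, 2.579]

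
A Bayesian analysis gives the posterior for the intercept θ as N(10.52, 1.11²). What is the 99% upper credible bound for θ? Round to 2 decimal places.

Need U with P(θ ≤ U) = 0.99: U = 10.52 + z_{0.01}·1.11.
z = 2.326; U = 10.52 + 2.326 × 1.11 = 13.10.

13.10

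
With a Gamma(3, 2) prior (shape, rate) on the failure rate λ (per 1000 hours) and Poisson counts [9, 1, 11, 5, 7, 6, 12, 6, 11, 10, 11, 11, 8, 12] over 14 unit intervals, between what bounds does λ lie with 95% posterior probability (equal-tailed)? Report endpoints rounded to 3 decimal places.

[6.389, 9.104]

Posterior: Gamma(3+120, 2+14) = Gamma(123, 16) (shape, rate).
Equal-tailed 95% interval: Gamma(123, 16) quantiles at 0.025 and 0.975.
Posterior mean ≈ 7.688, SD ≈ 0.693; a Normal approximation gives roughly [6.329, 9.046].
Exact: lower = 6.389; upper = 9.104.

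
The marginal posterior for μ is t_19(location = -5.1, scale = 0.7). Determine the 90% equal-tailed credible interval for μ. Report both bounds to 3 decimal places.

[-6.310, -3.890]

The t_19 distribution is symmetric; the 90% interval is -5.1 ± t·0.7 with t_{0.95,19} = 1.729.
Half-width: 1.729 × 0.7 = 1.210.
-5.1 − 1.210 = -6.310; -5.1 + 1.210 = -3.890.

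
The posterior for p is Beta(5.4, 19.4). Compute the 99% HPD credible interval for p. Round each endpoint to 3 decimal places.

The posterior is unimodal and skewed, so the HPD interval has equal density at both endpoints and is the shortest 99% interval.
Solving f(0.047) = f(0.443) with F(0.443) − F(0.047) = 0.99 gives [0.047, 0.443].
For comparison, the equal-tailed interval is [0.057, 0.460]; the HPD is narrower and shifted toward the mode.

[0.047, 0.443]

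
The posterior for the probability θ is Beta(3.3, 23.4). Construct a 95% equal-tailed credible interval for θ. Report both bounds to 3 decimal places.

[0.030, 0.270]

Posterior: Beta(3.3, 23.4).
Equal-tailed 95% interval: the 0.025 and 0.975 quantiles of Beta(3.3, 23.4).
Posterior mean ≈ 0.124, SD ≈ 0.063; a Normal approximation gives roughly [0.001, 0.246].
Exact: F⁻¹(0.025) = 0.030; F⁻¹(0.975) = 0.270.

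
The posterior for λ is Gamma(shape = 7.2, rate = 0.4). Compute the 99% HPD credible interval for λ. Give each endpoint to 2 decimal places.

[4.36, 37.85]

The posterior is unimodal and skewed, so the HPD interval has equal density at both endpoints and is the shortest 99% interval.
Solving f(4.36) = f(37.85) with F(37.85) − F(4.36) = 0.99 gives [4.36, 37.85].
For comparison, the equal-tailed interval is [5.35, 39.89]; the HPD is narrower and shifted toward the mode.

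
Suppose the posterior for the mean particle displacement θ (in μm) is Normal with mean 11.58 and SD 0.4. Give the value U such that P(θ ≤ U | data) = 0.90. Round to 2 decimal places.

Need U with P(θ ≤ U) = 0.90: U = 11.58 + z_{0.1}·0.4.
z = 1.282; U = 11.58 + 1.282 × 0.4 = 12.09.

12.09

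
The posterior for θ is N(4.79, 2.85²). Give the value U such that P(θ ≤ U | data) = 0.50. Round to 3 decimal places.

Need U with P(θ ≤ U) = 0.50: U = 4.79 + z_{0.5}·2.85.
z = 0.000; U = 4.79 + 0.000 × 2.85 = 4.790.

4.790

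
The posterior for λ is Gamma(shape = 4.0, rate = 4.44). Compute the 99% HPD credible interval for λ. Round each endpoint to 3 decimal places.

The posterior is unimodal and skewed, so the HPD interval has equal density at both endpoints and is the shortest 99% interval.
Solving f(0.088) = f(2.286) with F(2.286) − F(0.088) = 0.99 gives [0.088, 2.286].
For comparison, the equal-tailed interval is [0.151, 2.472]; the HPD is narrower and shifted toward the mode.

[0.088, 2.286]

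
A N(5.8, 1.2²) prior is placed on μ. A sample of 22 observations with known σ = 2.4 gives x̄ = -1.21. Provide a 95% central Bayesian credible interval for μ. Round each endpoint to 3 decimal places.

[-1.054, 0.791]

Posterior precision = 1/1.2² + 22/2.4² = 0.6944 + 3.8194 = 4.5139, so posterior SD = 0.4707.
Posterior mean = (5.8/1.2² + 22·-1.21/2.4²) / 4.5139 = -0.1315.
Interval: -0.1315 ± 1.960 × 0.4707 → [-1.054, 0.791].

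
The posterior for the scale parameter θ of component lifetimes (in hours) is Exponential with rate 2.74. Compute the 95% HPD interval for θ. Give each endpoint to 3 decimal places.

[0.000, 1.093]

The exponential density is strictly decreasing on [0, ∞), so the HPD interval is anchored at 0: [0, q] with P(θ ≤ q) = 0.95.
q = −ln(1 − 0.95) / 2.74 = 2.9957 / 2.74 = 1.093.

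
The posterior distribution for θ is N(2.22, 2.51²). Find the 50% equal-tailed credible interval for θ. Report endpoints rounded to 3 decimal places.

[0.527, 3.913]

The posterior is symmetric, so the 50% equal-tailed interval is θ = 2.22 ± z·2.51 with z = 0.674.
Half-width: 0.674 × 2.51 = 1.693.
2.22 − 1.693 = 0.527; 2.22 + 1.693 = 3.913.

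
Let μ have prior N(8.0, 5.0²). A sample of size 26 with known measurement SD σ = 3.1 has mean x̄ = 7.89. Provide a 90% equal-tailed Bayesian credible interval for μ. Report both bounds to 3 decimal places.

Posterior precision = 1/5.0² + 26/3.1² = 0.0400 + 2.7055 = 2.7455, so posterior SD = 0.6035.
Posterior mean = (8.0/5.0² + 26·7.89/3.1²) / 2.7455 = 7.8916.
Interval: 7.8916 ± 1.645 × 0.6035 → [6.899, 8.884].

[6.899, 8.884]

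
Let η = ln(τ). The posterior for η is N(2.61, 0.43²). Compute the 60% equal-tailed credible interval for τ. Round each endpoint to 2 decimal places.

[9.47, 19.53]

On the log scale the 60% interval is 2.61 ± 0.842 × 0.43 = [2.2481, 2.9719].
Exponentiate: [e^2.2481, e^2.9719] = [9.47, 19.53].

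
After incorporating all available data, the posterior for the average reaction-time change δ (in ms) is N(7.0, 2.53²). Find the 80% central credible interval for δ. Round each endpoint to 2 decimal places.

[3.76, 10.24]

The posterior is symmetric, so the 80% equal-tailed interval is δ = 7.0 ± z·2.53 with z = 1.282.
Half-width: 1.282 × 2.53 = 3.24.
7.0 − 3.24 = 3.76; 7.0 + 3.24 = 10.24.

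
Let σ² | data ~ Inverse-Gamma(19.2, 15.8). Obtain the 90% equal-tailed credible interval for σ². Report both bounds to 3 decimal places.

[0.587, 1.254]

Inverse-Gamma(19.2, 15.8) quantiles: F⁻¹(0.05) and F⁻¹(0.95).
Equivalently, 1/σ² ~ Gamma(19.2, rate = 15.8); invert its 0.95 and 0.05 quantiles.
Posterior mean ≈ 0.868, SD ≈ 0.209; a Normal approximation gives roughly [0.524, 1.212].
Exact: lower = 0.587; upper = 1.254.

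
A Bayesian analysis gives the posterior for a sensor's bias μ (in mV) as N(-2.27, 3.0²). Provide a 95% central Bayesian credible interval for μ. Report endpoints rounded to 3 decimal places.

[-8.150, 3.610]

The posterior is symmetric, so the 95% equal-tailed interval is μ = -2.27 ± z·3.0 with z = 1.960.
Half-width: 1.960 × 3.0 = 5.880.
-2.27 − 5.880 = -8.150; -2.27 + 5.880 = 3.610.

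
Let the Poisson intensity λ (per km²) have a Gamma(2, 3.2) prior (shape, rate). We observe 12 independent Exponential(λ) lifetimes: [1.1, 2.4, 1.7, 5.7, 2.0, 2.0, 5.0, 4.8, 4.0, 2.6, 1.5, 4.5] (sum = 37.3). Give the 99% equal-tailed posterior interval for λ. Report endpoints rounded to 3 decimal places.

[0.154, 0.630]

Posterior: Gamma(2+12, 3.2+37.3) = Gamma(14, 40.5) (shape, rate).
Equal-tailed 99% interval: Gamma(14, 40.5) quantiles at 0.005 and 0.995.
Posterior mean ≈ 0.346, SD ≈ 0.092; a Normal approximation gives roughly [0.108, 0.584].
Exact: lower = 0.154; upper = 0.630.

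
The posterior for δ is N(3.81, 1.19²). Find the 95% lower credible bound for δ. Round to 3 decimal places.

1.853

Need L with P(δ ≥ L) = 0.95: L = 3.81 − z_{0.05}·1.19.
z = 1.645; L = 3.81 − 1.645 × 1.19 = 1.853.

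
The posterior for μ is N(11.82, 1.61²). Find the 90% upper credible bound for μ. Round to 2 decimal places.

13.88

Need U with P(μ ≤ U) = 0.90: U = 11.82 + z_{0.1}·1.61.
z = 1.282; U = 11.82 + 1.282 × 1.61 = 13.88.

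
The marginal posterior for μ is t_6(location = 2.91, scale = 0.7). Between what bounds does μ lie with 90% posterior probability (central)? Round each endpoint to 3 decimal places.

The t_6 distribution is symmetric; the 90% interval is 2.91 ± t·0.7 with t_{0.95,6} = 1.943.
Half-width: 1.943 × 0.7 = 1.360.
2.91 − 1.360 = 1.550; 2.91 + 1.360 = 4.270.

[1.550, 4.270]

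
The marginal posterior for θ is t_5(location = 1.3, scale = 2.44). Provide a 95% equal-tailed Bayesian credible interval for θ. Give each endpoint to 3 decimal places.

[-4.972, 7.572]

The t_5 distribution is symmetric; the 95% interval is 1.3 ± t·2.44 with t_{0.975,5} = 2.571.
Half-width: 2.571 × 2.44 = 6.272.
1.3 − 6.272 = -4.972; 1.3 + 6.272 = 7.572.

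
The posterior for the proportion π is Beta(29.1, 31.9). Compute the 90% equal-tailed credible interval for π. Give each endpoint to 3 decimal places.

[0.373, 0.582]

Posterior: Beta(29.1, 31.9).
Equal-tailed 90% interval: the 0.05 and 0.95 quantiles of Beta(29.1, 31.9).
Posterior mean ≈ 0.477, SD ≈ 0.063; a Normal approximation gives roughly [0.373, 0.581].
Exact: F⁻¹(0.05) = 0.373; F⁻¹(0.95) = 0.582.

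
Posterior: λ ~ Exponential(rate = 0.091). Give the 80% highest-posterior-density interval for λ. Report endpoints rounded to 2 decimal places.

[0.00, 17.69]

The exponential density is strictly decreasing on [0, ∞), so the HPD interval is anchored at 0: [0, q] with P(λ ≤ q) = 0.80.
q = −ln(1 − 0.80) / 0.091 = 1.6094 / 0.091 = 17.69.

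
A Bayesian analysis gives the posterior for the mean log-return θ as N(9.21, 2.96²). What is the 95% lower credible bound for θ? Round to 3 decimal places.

Need L with P(θ ≥ L) = 0.95: L = 9.21 − z_{0.05}·2.96.
z = 1.645; L = 9.21 − 1.645 × 2.96 = 4.341.

4.341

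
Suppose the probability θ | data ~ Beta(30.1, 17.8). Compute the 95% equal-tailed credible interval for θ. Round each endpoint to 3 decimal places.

Posterior: Beta(30.1, 17.8).
Equal-tailed 95% interval: the 0.025 and 0.975 quantiles of Beta(30.1, 17.8).
Posterior mean ≈ 0.628, SD ≈ 0.069; a Normal approximation gives roughly [0.493, 0.764].
Exact: F⁻¹(0.025) = 0.489; F⁻¹(0.975) = 0.758.

[0.489, 0.758]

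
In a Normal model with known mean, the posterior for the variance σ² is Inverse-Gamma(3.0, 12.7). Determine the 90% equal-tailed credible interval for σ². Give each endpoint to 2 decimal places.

[2.02, 15.53]

Inverse-Gamma(3.0, 12.7) quantiles: F⁻¹(0.05) and F⁻¹(0.95).
Equivalently, 1/σ² ~ Gamma(3.0, rate = 12.7); invert its 0.95 and 0.05 quantiles.
Posterior mean ≈ 6.35, SD ≈ 6.35; a Normal approximation gives roughly [-4.09, 16.79].
Exact: lower = 2.02; upper = 15.53.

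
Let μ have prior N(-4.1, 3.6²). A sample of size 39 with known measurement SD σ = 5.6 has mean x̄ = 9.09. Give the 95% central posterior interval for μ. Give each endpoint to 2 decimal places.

[6.61, 10.02]

Posterior precision = 1/3.6² + 39/5.6² = 0.0772 + 1.2436 = 1.3208, so posterior SD = 0.8701.
Posterior mean = (-4.1/3.6² + 39·9.09/5.6²) / 1.3208 = 8.3194.
Interval: 8.3194 ± 1.960 × 0.8701 → [6.61, 10.02].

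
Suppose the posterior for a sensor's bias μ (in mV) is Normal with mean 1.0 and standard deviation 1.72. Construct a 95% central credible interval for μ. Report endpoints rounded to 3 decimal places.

The posterior is symmetric, so the 95% equal-tailed interval is μ = 1.0 ± z·1.72 with z = 1.960.
Half-width: 1.960 × 1.72 = 3.371.
1.0 − 3.371 = -2.371; 1.0 + 3.371 = 4.371.

[-2.371, 4.371]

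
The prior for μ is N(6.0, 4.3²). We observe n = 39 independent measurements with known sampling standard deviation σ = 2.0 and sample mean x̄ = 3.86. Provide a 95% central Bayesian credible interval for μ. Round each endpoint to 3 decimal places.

[3.246, 4.498]

Posterior precision = 1/4.3² + 39/2.0² = 0.0541 + 9.7500 = 9.8041, so posterior SD = 0.3194.
Posterior mean = (6.0/4.3² + 39·3.86/2.0²) / 9.8041 = 3.8718.
Interval: 3.8718 ± 1.960 × 0.3194 → [3.246, 4.498].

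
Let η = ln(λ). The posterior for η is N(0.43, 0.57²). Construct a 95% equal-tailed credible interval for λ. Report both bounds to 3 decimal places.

[0.503, 4.698]

On the log scale the 95% interval is 0.43 ± 1.960 × 0.57 = [-0.6872, 1.5472].
Exponentiate: [e^-0.6872, e^1.5472] = [0.503, 4.698].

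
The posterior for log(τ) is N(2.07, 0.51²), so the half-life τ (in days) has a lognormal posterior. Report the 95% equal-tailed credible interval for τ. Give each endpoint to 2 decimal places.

On the log scale the 95% interval is 2.07 ± 1.960 × 0.51 = [1.0704, 3.0696].
Exponentiate: [e^1.0704, e^3.0696] = [2.92, 21.53].

[2.92, 21.53]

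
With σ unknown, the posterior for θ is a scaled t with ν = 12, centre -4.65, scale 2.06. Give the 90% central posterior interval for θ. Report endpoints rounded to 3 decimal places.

The t_12 distribution is symmetric; the 90% interval is -4.65 ± t·2.06 with t_{0.95,12} = 1.782.
Half-width: 1.782 × 2.06 = 3.672.
-4.65 − 3.672 = -8.322; -4.65 + 3.672 = -0.978.

[-8.322, -0.978]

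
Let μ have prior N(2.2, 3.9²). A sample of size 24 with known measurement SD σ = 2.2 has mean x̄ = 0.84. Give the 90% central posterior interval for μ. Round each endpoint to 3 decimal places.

[0.124, 1.592]

Posterior precision = 1/3.9² + 24/2.2² = 0.0657 + 4.9587 = 5.0244, so posterior SD = 0.4461.
Posterior mean = (2.2/3.9² + 24·0.84/2.2²) / 5.0244 = 0.8578.
Interval: 0.8578 ± 1.645 × 0.4461 → [0.124, 1.592].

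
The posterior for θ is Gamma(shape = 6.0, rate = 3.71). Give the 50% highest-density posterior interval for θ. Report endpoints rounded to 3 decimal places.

[0.976, 1.804]

The posterior is unimodal and skewed, so the HPD interval has equal density at both endpoints and is the shortest 50% interval.
Solving f(0.976) = f(1.804) with F(1.804) − F(0.976) = 0.50 gives [0.976, 1.804].
For comparison, the equal-tailed interval is [1.137, 2.001]; the HPD is narrower and shifted toward the mode.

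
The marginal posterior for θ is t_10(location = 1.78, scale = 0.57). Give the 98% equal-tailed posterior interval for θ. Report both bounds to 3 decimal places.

[0.205, 3.355]

The t_10 distribution is symmetric; the 98% interval is 1.78 ± t·0.57 with t_{0.99,10} = 2.764.
Half-width: 2.764 × 0.57 = 1.575.
1.78 − 1.575 = 0.205; 1.78 + 1.575 = 3.355.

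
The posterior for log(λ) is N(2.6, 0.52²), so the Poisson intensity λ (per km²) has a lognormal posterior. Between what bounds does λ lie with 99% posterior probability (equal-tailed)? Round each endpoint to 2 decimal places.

[3.53, 51.39]

On the log scale the 99% interval is 2.6 ± 2.576 × 0.52 = [1.2606, 3.9394].
Exponentiate: [e^1.2606, e^3.9394] = [3.53, 51.39].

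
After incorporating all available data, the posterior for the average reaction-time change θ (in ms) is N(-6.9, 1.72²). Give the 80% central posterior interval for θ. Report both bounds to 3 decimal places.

The posterior is symmetric, so the 80% equal-tailed interval is θ = -6.9 ± z·1.72 with z = 1.282.
Half-width: 1.282 × 1.72 = 2.204.
-6.9 − 2.204 = -9.104; -6.9 + 2.204 = -4.696.

[-9.104, -4.696]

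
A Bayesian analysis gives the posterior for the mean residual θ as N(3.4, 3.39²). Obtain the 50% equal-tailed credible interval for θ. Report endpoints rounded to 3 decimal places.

The posterior is symmetric, so the 50% equal-tailed interval is θ = 3.4 ± z·3.39 with z = 0.674.
Half-width: 0.674 × 3.39 = 2.287.
3.4 − 2.287 = 1.113; 3.4 + 2.287 = 5.687.

[1.113, 5.687]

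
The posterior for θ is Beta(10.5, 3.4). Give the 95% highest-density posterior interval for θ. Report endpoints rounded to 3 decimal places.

[0.538, 0.952]

The posterior is unimodal and skewed, so the HPD interval has equal density at both endpoints and is the shortest 95% interval.
Solving f(0.538) = f(0.952) with F(0.952) − F(0.538) = 0.95 gives [0.538, 0.952].
For comparison, the equal-tailed interval is [0.508, 0.934]; the HPD is narrower and shifted toward the mode.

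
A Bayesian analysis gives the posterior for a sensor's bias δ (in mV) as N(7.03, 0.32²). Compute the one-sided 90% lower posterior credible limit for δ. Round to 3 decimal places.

6.620

Need L with P(δ ≥ L) = 0.90: L = 7.03 − z_{0.1}·0.32.
z = 1.282; L = 7.03 − 1.282 × 0.32 = 6.620.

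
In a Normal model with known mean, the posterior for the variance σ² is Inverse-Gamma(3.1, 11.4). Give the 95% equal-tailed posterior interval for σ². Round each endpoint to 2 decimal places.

Inverse-Gamma(3.1, 11.4) quantiles: F⁻¹(0.025) and F⁻¹(0.975).
Equivalently, 1/σ² ~ Gamma(3.1, rate = 11.4); invert its 0.975 and 0.025 quantiles.
Posterior mean ≈ 5.43, SD ≈ 5.18; a Normal approximation gives roughly [-4.72, 15.57].
Exact: lower = 1.54; upper = 17.21.

[1.54, 17.21]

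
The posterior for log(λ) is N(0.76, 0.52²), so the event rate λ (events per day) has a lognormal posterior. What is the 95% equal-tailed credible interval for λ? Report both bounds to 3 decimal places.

On the log scale the 95% interval is 0.76 ± 1.960 × 0.52 = [-0.2592, 1.7792].
Exponentiate: [e^-0.2592, e^1.7792] = [0.772, 5.925].

[0.772, 5.925]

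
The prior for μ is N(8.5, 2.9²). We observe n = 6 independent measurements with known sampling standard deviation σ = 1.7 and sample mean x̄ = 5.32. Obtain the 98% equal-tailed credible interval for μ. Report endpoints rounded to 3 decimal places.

Posterior precision = 1/2.9² + 6/1.7² = 0.1189 + 2.0761 = 2.1950, so posterior SD = 0.6750.
Posterior mean = (8.5/2.9² + 6·5.32/1.7²) / 2.1950 = 5.4923.
Interval: 5.4923 ± 2.326 × 0.6750 → [3.922, 7.062].

[3.922, 7.062]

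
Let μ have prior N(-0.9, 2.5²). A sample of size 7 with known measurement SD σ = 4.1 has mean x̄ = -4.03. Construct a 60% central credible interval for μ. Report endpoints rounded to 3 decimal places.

Posterior precision = 1/2.5² + 7/4.1² = 0.1600 + 0.4164 = 0.5764, so posterior SD = 1.3171.
Posterior mean = (-0.9/2.5² + 7·-4.03/4.1²) / 0.5764 = -3.1612.
Interval: -3.1612 ± 0.842 × 1.3171 → [-4.270, -2.053].

[-4.270, -2.053]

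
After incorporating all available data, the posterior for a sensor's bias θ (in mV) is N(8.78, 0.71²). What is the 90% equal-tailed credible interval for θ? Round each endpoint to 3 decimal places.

[7.612, 9.948]

The posterior is symmetric, so the 90% equal-tailed interval is θ = 8.78 ± z·0.71 with z = 1.645.
Half-width: 1.645 × 0.71 = 1.168.
8.78 − 1.168 = 7.612; 8.78 + 1.168 = 9.948.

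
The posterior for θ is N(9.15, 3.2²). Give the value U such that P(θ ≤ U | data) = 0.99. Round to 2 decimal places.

16.59

Need U with P(θ ≤ U) = 0.99: U = 9.15 + z_{0.01}·3.2.
z = 2.326; U = 9.15 + 2.326 × 3.2 = 16.59.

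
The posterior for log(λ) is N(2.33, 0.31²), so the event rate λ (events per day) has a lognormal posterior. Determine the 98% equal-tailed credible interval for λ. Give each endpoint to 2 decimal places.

[5.00, 21.14]

On the log scale the 98% interval is 2.33 ± 2.326 × 0.31 = [1.6088, 3.0512].
Exponentiate: [e^1.6088, e^3.0512] = [5.00, 21.14].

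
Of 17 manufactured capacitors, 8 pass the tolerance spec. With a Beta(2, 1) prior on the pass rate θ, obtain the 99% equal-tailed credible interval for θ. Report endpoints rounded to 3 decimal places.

[0.232, 0.768]

Posterior: Beta(2+8, 1+9) = Beta(10, 10).
Equal-tailed 99% interval: the 0.005 and 0.995 quantiles of Beta(10, 10).
Posterior mean ≈ 0.500, SD ≈ 0.109; a Normal approximation gives roughly [0.219, 0.781].
Exact: F⁻¹(0.005) = 0.232; F⁻¹(0.995) = 0.768.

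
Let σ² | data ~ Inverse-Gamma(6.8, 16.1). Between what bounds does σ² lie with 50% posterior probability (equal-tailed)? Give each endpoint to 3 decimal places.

Inverse-Gamma(6.8, 16.1) quantiles: F⁻¹(0.25) and F⁻¹(0.75).
Equivalently, 1/σ² ~ Gamma(6.8, rate = 16.1); invert its 0.75 and 0.25 quantiles.
Posterior mean ≈ 2.776, SD ≈ 1.267; a Normal approximation gives roughly [1.921, 3.630].
Exact: lower = 1.932; upper = 3.280.

[1.932, 3.280]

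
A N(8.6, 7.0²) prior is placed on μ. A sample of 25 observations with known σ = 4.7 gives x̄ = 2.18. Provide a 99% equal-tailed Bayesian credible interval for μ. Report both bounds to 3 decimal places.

[-0.106, 4.693]

Posterior precision = 1/7.0² + 25/4.7² = 0.0204 + 1.1317 = 1.1521, so posterior SD = 0.9316.
Posterior mean = (8.6/7.0² + 25·2.18/4.7²) / 1.1521 = 2.2937.
Interval: 2.2937 ± 2.576 × 0.9316 → [-0.106, 4.693].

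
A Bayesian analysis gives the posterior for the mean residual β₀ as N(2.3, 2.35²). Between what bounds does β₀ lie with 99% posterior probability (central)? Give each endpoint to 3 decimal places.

[-3.753, 8.353]

The posterior is symmetric, so the 99% equal-tailed interval is β₀ = 2.3 ± z·2.35 with z = 2.576.
Half-width: 2.576 × 2.35 = 6.053.
2.3 − 6.053 = -3.753; 2.3 + 6.053 = 8.353.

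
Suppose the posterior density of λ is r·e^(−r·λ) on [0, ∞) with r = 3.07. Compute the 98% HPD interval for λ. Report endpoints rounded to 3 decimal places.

[0.000, 1.274]

The exponential density is strictly decreasing on [0, ∞), so the HPD interval is anchored at 0: [0, q] with P(λ ≤ q) = 0.98.
q = −ln(1 − 0.98) / 3.07 = 3.9120 / 3.07 = 1.274.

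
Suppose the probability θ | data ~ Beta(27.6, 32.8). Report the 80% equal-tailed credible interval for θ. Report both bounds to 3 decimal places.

Posterior: Beta(27.6, 32.8).
Equal-tailed 80% interval: the 0.1 and 0.9 quantiles of Beta(27.6, 32.8).
Posterior mean ≈ 0.457, SD ≈ 0.064; a Normal approximation gives roughly [0.375, 0.538].
Exact: F⁻¹(0.1) = 0.375; F⁻¹(0.9) = 0.539.

[0.375, 0.539]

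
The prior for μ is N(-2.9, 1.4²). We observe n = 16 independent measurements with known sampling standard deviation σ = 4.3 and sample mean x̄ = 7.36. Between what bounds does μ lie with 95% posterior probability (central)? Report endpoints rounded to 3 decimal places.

Posterior precision = 1/1.4² + 16/4.3² = 0.5102 + 0.8653 = 1.3755, so posterior SD = 0.8526.
Posterior mean = (-2.9/1.4² + 16·7.36/4.3²) / 1.3755 = 3.5544.
Interval: 3.5544 ± 1.960 × 0.8526 → [1.883, 5.226].

[1.883, 5.226]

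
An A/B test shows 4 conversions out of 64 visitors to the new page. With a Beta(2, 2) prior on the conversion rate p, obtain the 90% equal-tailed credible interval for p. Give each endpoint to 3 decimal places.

Posterior: Beta(2+4, 2+60) = Beta(6, 62).
Equal-tailed 90% interval: the 0.05 and 0.95 quantiles of Beta(6, 62).
Posterior mean ≈ 0.088, SD ≈ 0.034; a Normal approximation gives roughly [0.032, 0.144].
Exact: F⁻¹(0.05) = 0.040; F⁻¹(0.95) = 0.151.

[0.040, 0.151]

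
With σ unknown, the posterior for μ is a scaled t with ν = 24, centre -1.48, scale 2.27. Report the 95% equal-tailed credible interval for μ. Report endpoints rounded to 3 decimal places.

The t_24 distribution is symmetric; the 95% interval is -1.48 ± t·2.27 with t_{0.975,24} = 2.064.
Half-width: 2.064 × 2.27 = 4.685.
-1.48 − 4.685 = -6.165; -1.48 + 4.685 = 3.205.

[-6.165, 3.205]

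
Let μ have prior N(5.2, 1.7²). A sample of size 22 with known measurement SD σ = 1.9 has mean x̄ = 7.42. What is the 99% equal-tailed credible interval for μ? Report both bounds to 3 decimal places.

Posterior precision = 1/1.7² + 22/1.9² = 0.3460 + 6.0942 = 6.4402, so posterior SD = 0.3940.
Posterior mean = (5.2/1.7² + 22·7.42/1.9²) / 6.4402 = 7.3007.
Interval: 7.3007 ± 2.576 × 0.3940 → [6.286, 8.316].

[6.286, 8.316]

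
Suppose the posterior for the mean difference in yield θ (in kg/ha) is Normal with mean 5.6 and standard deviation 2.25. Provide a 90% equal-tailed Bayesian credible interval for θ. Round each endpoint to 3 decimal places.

[1.899, 9.301]

The posterior is symmetric, so the 90% equal-tailed interval is θ = 5.6 ± z·2.25 with z = 1.645.
Half-width: 1.645 × 2.25 = 3.701.
5.6 − 3.701 = 1.899; 5.6 + 3.701 = 9.301.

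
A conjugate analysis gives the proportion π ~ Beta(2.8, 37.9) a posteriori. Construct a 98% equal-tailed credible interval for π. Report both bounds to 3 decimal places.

Posterior: Beta(2.8, 37.9).
Equal-tailed 98% interval: the 0.01 and 0.99 quantiles of Beta(2.8, 37.9).
Posterior mean ≈ 0.069, SD ≈ 0.039; a Normal approximation gives roughly [-0.022, 0.160].
Exact: F⁻¹(0.01) = 0.009; F⁻¹(0.99) = 0.188.

[0.009, 0.188]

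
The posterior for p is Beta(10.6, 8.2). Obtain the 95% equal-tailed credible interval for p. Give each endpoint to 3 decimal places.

[0.342, 0.773]

Posterior: Beta(10.6, 8.2).
Equal-tailed 95% interval: the 0.025 and 0.975 quantiles of Beta(10.6, 8.2).
Posterior mean ≈ 0.564, SD ≈ 0.111; a Normal approximation gives roughly [0.345, 0.782].
Exact: F⁻¹(0.025) = 0.342; F⁻¹(0.975) = 0.773.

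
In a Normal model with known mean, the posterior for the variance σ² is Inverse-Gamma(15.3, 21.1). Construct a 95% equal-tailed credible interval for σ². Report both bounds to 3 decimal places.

Inverse-Gamma(15.3, 21.1) quantiles: F⁻¹(0.025) and F⁻¹(0.975).
Equivalently, 1/σ² ~ Gamma(15.3, rate = 21.1); invert its 0.975 and 0.025 quantiles.
Posterior mean ≈ 1.476, SD ≈ 0.405; a Normal approximation gives roughly [0.683, 2.269].
Exact: lower = 0.884; upper = 2.448.

[0.884, 2.448]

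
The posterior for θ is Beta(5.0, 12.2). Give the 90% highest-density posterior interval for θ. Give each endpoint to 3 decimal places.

[0.116, 0.460]

The posterior is unimodal and skewed, so the HPD interval has equal density at both endpoints and is the shortest 90% interval.
Solving f(0.116) = f(0.460) with F(0.460) − F(0.116) = 0.90 gives [0.116, 0.460].
For comparison, the equal-tailed interval is [0.130, 0.479]; the HPD is narrower and shifted toward the mode.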